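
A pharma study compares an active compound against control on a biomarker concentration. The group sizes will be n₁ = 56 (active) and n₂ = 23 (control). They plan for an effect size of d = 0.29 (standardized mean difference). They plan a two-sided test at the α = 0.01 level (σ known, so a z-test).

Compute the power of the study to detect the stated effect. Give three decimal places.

Power ≈ 0.080

Noncentrality parameter: δ = d / √(1/n₁ + 1/n₂) = 0.29 / √(1/56 + 1/23) = 1.1710
Critical value for a two-sided test at α = 0.01: z_{α/2} = 2.576.
Power = Φ(δ − 2.576) + Φ(−δ − 2.576) = Φ(-1.405) + Φ(-3.747) = 0.0800 + 0.0001 = 0.0801.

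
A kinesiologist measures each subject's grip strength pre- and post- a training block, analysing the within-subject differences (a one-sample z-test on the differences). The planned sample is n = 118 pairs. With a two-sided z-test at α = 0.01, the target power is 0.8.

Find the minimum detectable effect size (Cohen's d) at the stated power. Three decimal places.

d ≈ 0.315

Required noncentrality: δ = z_{0.005} + z_{0.20} = 2.576 + 0.842 = 3.417.
(The second rejection-region term Φ(−δ − z_{α/2}) is negligible and dropped.)
δ = d·√n ⇒ d = δ/√n = 3.417/√118 = 0.3146.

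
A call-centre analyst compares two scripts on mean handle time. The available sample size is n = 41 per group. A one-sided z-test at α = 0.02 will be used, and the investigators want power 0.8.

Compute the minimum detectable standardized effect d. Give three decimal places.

d ≈ 0.639

Need Φ(δ − 2.054) = 0.8, so δ = 2.054 + 0.842 = 2.895.
δ = d·√(n/2) ⇒ d = δ/√(n/2) = 2.895/√(41/2) = 0.6395.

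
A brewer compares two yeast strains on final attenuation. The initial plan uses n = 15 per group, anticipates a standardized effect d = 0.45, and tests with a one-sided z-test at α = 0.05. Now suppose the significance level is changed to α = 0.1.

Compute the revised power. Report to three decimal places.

Power ≈ 0.480

δ = d·√(n/2) = 0.45 × √(15/2) = 1.2324 (unchanged). New critical value: z_{0.1} = 1.282.
Revised power = Φ(δ − 1.282) = Φ(-0.049) = 0.4804.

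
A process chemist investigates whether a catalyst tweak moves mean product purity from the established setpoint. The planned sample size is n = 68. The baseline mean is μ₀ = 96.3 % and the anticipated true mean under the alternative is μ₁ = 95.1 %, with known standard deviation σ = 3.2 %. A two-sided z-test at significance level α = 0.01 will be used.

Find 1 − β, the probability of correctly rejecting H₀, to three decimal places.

Standardized effect: d = |μ₁ − μ₀| / σ = |95.1 − 96.3| / 3.2 = 0.3750
Noncentrality parameter: δ = d·√n = 0.3750 × √68 = 3.0923
Two-sided α = 0.01 → critical value z_{0.005} = 2.576.
Power = Φ(δ − 2.576) + Φ(−δ − 2.576) = Φ(0.516) + Φ(-5.668) = 0.6972 + 0.0000 = 0.6972.

Power ≈ 0.697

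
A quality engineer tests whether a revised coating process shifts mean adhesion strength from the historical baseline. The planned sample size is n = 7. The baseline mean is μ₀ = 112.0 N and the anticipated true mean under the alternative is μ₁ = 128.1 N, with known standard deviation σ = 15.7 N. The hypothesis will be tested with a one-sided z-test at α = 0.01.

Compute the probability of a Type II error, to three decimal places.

β ≈ 0.349

Standardized effect: d = |μ₁ − μ₀| / σ = |128.1 − 112.0| / 15.7 = 1.0255
Noncentrality parameter: δ = d·√n = 1.0255 × √7 = 2.7132
Critical value for a one-sided test at α = 0.01: z_α = 2.326.
Power = P(Z > 2.326 − δ) = Φ(0.387) = 0.6506.
Type II error: β = 1 − power = 1 − 0.6506 = 0.3494.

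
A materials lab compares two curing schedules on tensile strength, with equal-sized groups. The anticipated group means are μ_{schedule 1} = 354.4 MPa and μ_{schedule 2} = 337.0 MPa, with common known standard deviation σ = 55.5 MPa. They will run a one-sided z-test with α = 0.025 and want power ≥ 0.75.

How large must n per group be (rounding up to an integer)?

Standardized effect: d = |μ_{schedule 1} − μ_{schedule 2}| / σ = |354.4 − 337.0| / 55.5 = 0.3135
Set Φ(δ − 1.960) = 0.75; then δ − 1.960 = Φ⁻¹(0.75) = 0.674, giving δ = 2.634.
δ = d·√(n/2) ⇒ n = 2(δ/d)² = 2 × (2.634 / 0.3135)² = 141.22.
Round up to the next whole unit.

n = 142 per group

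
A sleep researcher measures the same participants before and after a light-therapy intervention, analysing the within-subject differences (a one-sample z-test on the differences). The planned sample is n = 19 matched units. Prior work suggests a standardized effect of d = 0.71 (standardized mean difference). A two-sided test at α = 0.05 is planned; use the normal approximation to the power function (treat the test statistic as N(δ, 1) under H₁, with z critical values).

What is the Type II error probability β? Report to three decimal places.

β ≈ 0.128

Noncentrality parameter: δ = d·√n = 0.71 × √19 = 3.0948
Two-sided α = 0.05 → critical value z_{0.025} = 1.960.
Power = Φ(δ − 1.960) + Φ(−δ − 1.960) = Φ(1.135) + Φ(-5.055) = 0.8718 + 0.0000 = 0.8718.
Type II error: β = 1 − power = 1 − 0.8718 = 0.1282.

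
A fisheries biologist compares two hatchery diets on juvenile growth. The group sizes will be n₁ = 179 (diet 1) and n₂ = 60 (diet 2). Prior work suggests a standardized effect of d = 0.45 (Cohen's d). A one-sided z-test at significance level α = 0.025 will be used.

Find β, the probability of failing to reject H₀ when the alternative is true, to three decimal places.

Noncentrality parameter: δ = d / √(1/n₁ + 1/n₂) = 0.45 / √(1/179 + 1/60) = 3.0166
One-sided α = 0.025 → critical value z_{0.025} = 1.960.
Power = P(Z > 1.960 − δ) = Φ(1.057) = 0.8547.
Type II error: β = 1 − power = 1 − 0.8547 = 0.1453.

β ≈ 0.145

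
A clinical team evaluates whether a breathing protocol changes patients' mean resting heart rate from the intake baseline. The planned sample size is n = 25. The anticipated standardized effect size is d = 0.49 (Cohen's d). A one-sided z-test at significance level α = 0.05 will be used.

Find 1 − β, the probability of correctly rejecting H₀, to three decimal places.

Power ≈ 0.790

Noncentrality parameter: δ = d·√n = 0.49 × √25 = 2.4500
Critical value for a one-sided test at α = 0.05: z_α = 1.645.
Power = P(Z > 1.645 − δ) = Φ(0.805) = 0.7896.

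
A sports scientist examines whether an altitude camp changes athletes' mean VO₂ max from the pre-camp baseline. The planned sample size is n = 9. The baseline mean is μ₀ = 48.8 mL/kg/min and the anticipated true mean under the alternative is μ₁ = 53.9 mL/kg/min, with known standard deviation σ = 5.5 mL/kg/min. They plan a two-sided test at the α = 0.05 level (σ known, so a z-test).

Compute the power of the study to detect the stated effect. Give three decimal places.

Power ≈ 0.794

Standardized effect: d = |μ₁ − μ₀| / σ = |53.9 − 48.8| / 5.5 = 0.9273
Noncentrality parameter: δ = d·√n = 0.9273 × √9 = 2.7818
Two-sided α = 0.05 → critical value z_{0.025} = 1.960.
Power = Φ(δ − 1.960) + Φ(−δ − 1.960) = Φ(0.822) + Φ(-4.742) = 0.7944 + 0.0000 = 0.7944.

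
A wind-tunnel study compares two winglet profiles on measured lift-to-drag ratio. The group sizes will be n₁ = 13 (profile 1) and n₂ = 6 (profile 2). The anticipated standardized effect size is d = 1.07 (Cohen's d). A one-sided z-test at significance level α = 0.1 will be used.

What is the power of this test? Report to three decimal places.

Noncentrality parameter: δ = d / √(1/n₁ + 1/n₂) = 1.07 / √(1/13 + 1/6) = 2.1680
Critical value for a one-sided test at α = 0.1: z_α = 1.282.
Power = P(Z > 1.282 − δ) = Φ(0.886) = 0.8123.

Power ≈ 0.812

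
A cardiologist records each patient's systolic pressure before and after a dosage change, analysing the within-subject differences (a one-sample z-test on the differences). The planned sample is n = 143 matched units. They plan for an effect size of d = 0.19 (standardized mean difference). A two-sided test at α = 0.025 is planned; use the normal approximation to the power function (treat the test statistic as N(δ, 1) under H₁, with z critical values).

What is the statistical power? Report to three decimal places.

Noncentrality parameter: δ = d·√n = 0.19 × √143 = 2.2721
Critical value for a two-sided test at α = 0.025: z_{α/2} = 2.241.
Power = Φ(δ − 2.241) + Φ(−δ − 2.241) = Φ(0.031) + Φ(-4.513) = 0.5122 + 0.0000 = 0.5122.

Power ≈ 0.512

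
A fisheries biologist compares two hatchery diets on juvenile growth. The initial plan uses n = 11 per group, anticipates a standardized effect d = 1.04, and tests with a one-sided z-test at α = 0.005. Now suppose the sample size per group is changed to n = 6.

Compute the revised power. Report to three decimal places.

With n = 6 per group: δ = d·√(n/2) = 1.04 × √(6/2) = 1.8013. Critical value z_{0.005} = 2.576.
Revised power = Φ(δ − 2.576) = Φ(-0.774) = 0.2193.

Power ≈ 0.219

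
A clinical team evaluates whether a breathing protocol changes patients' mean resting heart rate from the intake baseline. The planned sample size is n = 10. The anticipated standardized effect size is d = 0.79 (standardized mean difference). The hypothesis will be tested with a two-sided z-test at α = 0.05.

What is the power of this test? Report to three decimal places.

Noncentrality parameter: δ = d·√n = 0.79 × √10 = 2.4982
Two-sided α = 0.05 → critical value z_{0.025} = 1.960.
Power = Φ(δ − 1.960) + Φ(−δ − 1.960) = Φ(0.538) + Φ(-4.458) = 0.7048 + 0.0000 = 0.7048.

Power ≈ 0.705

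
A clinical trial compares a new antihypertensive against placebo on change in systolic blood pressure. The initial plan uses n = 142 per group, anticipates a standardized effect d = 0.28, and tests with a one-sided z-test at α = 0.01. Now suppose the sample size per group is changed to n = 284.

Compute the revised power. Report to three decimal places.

Power ≈ 0.844

With n = 284 per group: δ = d·√(n/2) = 0.28 × √(284/2) = 3.3366. Critical value z_{0.01} = 2.326.
Revised power = Φ(δ − 2.326) = Φ(1.010) = 0.8438.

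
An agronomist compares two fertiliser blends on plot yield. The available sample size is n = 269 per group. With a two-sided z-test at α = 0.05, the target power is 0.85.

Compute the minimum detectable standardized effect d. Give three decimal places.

Required noncentrality: δ = z_{0.025} + z_{0.15} = 1.960 + 1.036 = 2.996.
(The second rejection-region term Φ(−δ − z_{α/2}) is negligible and dropped.)
δ = d·√(n/2) ⇒ d = δ/√(n/2) = 2.996/√(269/2) = 0.2584.

d ≈ 0.258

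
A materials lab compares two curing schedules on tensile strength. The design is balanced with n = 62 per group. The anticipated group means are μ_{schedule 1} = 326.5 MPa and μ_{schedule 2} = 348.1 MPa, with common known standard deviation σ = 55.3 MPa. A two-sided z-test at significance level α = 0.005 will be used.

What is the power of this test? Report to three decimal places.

Standardized effect: d = |μ_{schedule 1} − μ_{schedule 2}| / σ = |326.5 − 348.1| / 55.3 = 0.3906
Noncentrality parameter: δ = d·√(n/2) = 0.3906 × √(62/2) = 2.1748
Two-sided α = 0.005 → critical value z_{0.0025} = 2.807.
Power = Φ(δ − 2.807) + Φ(−δ − 2.807) = Φ(-0.632) + Φ(-4.982) = 0.2636 + 0.0000 = 0.2636.

Power ≈ 0.264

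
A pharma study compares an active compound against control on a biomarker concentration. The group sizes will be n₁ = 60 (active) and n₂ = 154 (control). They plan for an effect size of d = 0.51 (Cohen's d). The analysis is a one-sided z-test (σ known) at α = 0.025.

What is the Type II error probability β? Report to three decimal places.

β ≈ 0.082

Noncentrality parameter: δ = d / √(1/n₁ + 1/n₂) = 0.51 / √(1/60 + 1/154) = 3.3512
Critical value for a one-sided test at α = 0.025: z_α = 1.960.
Power = P(Z > 1.960 − δ) = Φ(1.391) = 0.9179.
Type II error: β = 1 − power = 1 − 0.9179 = 0.0821.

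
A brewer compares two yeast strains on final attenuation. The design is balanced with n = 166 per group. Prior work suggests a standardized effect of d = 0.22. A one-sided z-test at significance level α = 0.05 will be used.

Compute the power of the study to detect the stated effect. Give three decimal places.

Power ≈ 0.640

Noncentrality parameter: δ = d·√(n/2) = 0.22 × √(166/2) = 2.0043
One-sided α = 0.05 → critical value z_{0.05} = 1.645.
Power = Φ(δ − 1.645) = Φ(0.359) = 0.6404.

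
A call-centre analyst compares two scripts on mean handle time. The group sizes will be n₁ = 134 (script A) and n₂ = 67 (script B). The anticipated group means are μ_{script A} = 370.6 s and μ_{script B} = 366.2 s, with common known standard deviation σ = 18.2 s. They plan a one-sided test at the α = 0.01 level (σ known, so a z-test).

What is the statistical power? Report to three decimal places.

Power ≈ 0.239

Standardized effect: d = |μ_{script A} − μ_{script B}| / σ = |370.6 − 366.2| / 18.2 = 0.2418
Noncentrality parameter: δ = d / √(1/n₁ + 1/n₂) = 0.2418 / √(1/134 + 1/67) = 1.6157
Critical value for a one-sided test at α = 0.01: z_α = 2.326.
Power = Φ(δ − 2.326) = Φ(-0.711) = 0.2387.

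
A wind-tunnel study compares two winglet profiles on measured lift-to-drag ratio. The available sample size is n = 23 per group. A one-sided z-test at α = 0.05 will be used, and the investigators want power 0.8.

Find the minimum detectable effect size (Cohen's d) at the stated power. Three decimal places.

d ≈ 0.733

Required noncentrality: δ = z_{0.05} + z_{0.20} = 1.645 + 0.842 = 2.486.
δ = d·√(n/2) ⇒ d = δ/√(n/2) = 2.486/√(23/2) = 0.7332.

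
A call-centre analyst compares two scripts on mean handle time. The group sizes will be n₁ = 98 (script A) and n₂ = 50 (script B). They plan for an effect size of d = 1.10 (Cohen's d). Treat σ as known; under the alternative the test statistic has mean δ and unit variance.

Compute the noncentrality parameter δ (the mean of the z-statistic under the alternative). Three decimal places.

δ = d / √(1/n₁ + 1/n₂) = 1.10 / √(1/98 + 1/50) = 6.3294

δ ≈ 6.329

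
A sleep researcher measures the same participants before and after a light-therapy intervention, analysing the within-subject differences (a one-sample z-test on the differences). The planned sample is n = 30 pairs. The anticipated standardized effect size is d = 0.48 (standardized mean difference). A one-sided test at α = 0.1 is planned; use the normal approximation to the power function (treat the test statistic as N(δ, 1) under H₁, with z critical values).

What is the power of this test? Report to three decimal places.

Power ≈ 0.911

Noncentrality parameter: λ = d·√n = 0.48 × √30 = 2.6291
Critical value for a one-sided test at α = 0.1: z_α = 1.282.
Power = Φ(λ − 1.282) = Φ(1.348) = 0.9111.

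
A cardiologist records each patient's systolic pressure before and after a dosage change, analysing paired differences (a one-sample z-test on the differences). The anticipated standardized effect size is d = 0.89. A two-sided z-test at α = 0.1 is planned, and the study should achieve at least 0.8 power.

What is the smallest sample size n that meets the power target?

For power 0.8 need Φ(δ − z_{0.05}) = 0.8, so δ = z_{0.05} + z_{0.20} = 1.645 + 0.842 = 2.486.
(Ignoring the negligible lower-tail rejection probability gives the usual closed-form inversion.)
δ = d·√n ⇒ n = (δ/d)² = (2.486 / 0.89)² = 7.81.
Round up to the next whole unit.

n = 8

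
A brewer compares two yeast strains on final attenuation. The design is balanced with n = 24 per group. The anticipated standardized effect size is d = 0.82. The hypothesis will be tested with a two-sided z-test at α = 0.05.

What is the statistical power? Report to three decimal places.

Power ≈ 0.811

Noncentrality parameter: δ = d·√(n/2) = 0.82 × √(24/2) = 2.8406
Critical value for a two-sided test at α = 0.05: z_{α/2} = 1.960.
Power = Φ(δ − 1.960) + Φ(−δ − 1.960) = Φ(0.881) + Φ(-4.801) = 0.8107 + 0.0000 = 0.8107.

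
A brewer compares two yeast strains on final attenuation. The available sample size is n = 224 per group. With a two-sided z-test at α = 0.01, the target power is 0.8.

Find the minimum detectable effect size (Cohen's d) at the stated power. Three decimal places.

Required noncentrality: δ = z_{0.005} + z_{0.20} = 2.576 + 0.842 = 3.417.
(The second rejection-region term Φ(−δ − z_{α/2}) is negligible and dropped.)
δ = d·√(n/2) ⇒ d = δ/√(n/2) = 3.417/√(224/2) = 0.3229.

d ≈ 0.323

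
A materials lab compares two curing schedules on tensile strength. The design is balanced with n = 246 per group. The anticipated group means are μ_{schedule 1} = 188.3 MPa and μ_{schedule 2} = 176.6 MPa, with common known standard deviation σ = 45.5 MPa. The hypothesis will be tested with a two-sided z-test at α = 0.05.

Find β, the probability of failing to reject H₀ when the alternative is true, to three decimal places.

β ≈ 0.186

Standardized effect: d = |μ_{schedule 1} − μ_{schedule 2}| / σ = |188.3 − 176.6| / 45.5 = 0.2571
Noncentrality parameter: δ = d·√(n/2) = 0.2571 × √(246/2) = 2.8519
Two-sided α = 0.05 → critical value z_{0.025} = 1.960.
Power = Φ(δ − 1.960) + Φ(−δ − 1.960) = Φ(0.892) + Φ(-4.812) = 0.8138 + 0.0000 = 0.8138.
Type II error: β = 1 − power = 1 − 0.8138 = 0.1862.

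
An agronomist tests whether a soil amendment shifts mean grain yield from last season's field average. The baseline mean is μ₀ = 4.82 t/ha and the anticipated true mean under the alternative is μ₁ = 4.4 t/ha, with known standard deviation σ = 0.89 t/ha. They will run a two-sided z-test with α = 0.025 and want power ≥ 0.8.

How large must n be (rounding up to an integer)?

n = 43

Standardized effect: d = |μ₁ − μ₀| / σ = |4.4 − 4.82| / 0.89 = 0.4719
Set Φ(δ − 2.241) = 0.8; then δ − 2.241 = Φ⁻¹(0.8) = 0.842, giving δ = 3.083.
(For δ > 0 the lower-tail rejection region contributes negligibly to power, so the one-term inversion is standard.)
δ = d·√n ⇒ n = (δ/d)² = (3.083 / 0.4719)² = 42.68.
Rounding up, n = 43.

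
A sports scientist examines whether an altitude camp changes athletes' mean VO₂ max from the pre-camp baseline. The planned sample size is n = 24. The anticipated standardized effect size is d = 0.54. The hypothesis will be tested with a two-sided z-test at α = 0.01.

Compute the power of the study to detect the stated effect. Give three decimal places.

Noncentrality parameter: δ = d·√n = 0.54 × √24 = 2.6454
Critical value for a two-sided test at α = 0.01: z_{α/2} = 2.576.
Power = Φ(δ − 2.576) + Φ(−δ − 2.576) = Φ(0.070) + Φ(-5.221) = 0.5278 + 0.0000 = 0.5278.

Power ≈ 0.528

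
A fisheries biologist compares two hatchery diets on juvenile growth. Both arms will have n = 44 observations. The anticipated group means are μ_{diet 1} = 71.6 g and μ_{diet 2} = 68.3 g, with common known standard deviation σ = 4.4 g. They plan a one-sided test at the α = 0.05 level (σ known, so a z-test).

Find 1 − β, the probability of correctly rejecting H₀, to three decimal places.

Standardized effect: d = |μ_{diet 1} − μ_{diet 2}| / σ = |71.6 − 68.3| / 4.4 = 0.7500
Noncentrality parameter: δ = d·√(n/2) = 0.7500 × √(44/2) = 3.5178
Critical value for a one-sided test at α = 0.05: z_α = 1.645.
Power = P(Z > 1.645 − δ) = Φ(1.873) = 0.9695.

Power ≈ 0.969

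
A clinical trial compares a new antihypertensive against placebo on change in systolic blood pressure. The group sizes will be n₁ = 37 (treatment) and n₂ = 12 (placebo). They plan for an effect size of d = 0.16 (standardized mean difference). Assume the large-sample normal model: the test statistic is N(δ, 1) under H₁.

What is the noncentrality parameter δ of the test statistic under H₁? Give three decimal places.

The noncentrality parameter scales effect size by the design's sample-size factor: δ = d / √(1/n₁ + 1/n₂) = 0.16 / √(1/37 + 1/12) = 0.4816

δ ≈ 0.482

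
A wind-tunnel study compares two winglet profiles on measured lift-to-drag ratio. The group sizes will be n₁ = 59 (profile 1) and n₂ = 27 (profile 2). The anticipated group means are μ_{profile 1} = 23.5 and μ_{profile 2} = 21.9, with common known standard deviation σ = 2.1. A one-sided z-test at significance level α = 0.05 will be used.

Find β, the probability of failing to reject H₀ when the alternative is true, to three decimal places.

β ≈ 0.051

Standardized effect: d = |μ_{profile 1} − μ_{profile 2}| / σ = |23.5 − 21.9| / 2.1 = 0.7619
Noncentrality parameter: δ = d / √(1/n₁ + 1/n₂) = 0.7619 / √(1/59 + 1/27) = 3.2791
Critical value for a one-sided test at α = 0.05: z_α = 1.645.
Power = P(Z > 1.645 − δ) = Φ(1.634) = 0.9489.
Type II error: β = 1 − power = 1 − 0.9489 = 0.0511.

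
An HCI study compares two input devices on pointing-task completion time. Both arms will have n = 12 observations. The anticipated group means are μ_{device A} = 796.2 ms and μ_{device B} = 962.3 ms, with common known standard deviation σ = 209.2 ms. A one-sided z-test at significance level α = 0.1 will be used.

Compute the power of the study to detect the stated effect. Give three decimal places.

Power ≈ 0.746

Standardized effect: d = |μ_{device A} − μ_{device B}| / σ = |796.2 − 962.3| / 209.2 = 0.7940
Noncentrality parameter: δ = d·√(n/2) = 0.7940 × √(12/2) = 1.9448
Critical value for a one-sided test at α = 0.1: z_α = 1.282.
Power = Φ(δ − 1.282) = Φ(0.663) = 0.7464.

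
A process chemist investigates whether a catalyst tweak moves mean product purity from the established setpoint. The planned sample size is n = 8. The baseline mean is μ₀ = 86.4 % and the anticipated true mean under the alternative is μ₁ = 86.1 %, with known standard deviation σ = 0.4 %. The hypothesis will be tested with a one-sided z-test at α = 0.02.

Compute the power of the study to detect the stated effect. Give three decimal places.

Standardized effect: d = |μ₁ − μ₀| / σ = |86.1 − 86.4| / 0.4 = 0.7500
Noncentrality parameter: δ = d·√n = 0.7500 × √8 = 2.1213
One-sided α = 0.02 → critical value z_{0.02} = 2.054.
Power = Φ(δ − 2.054) = Φ(0.068) = 0.5269.

Power ≈ 0.527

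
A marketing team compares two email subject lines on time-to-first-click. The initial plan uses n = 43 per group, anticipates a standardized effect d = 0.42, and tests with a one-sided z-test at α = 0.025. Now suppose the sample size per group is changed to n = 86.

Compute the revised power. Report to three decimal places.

With n = 86 per group: δ = d·√(n/2) = 0.42 × √(86/2) = 2.7541. Critical value z_{0.025} = 1.960.
Revised power = Φ(δ − 1.960) = Φ(0.794) = 0.7864.

Power ≈ 0.786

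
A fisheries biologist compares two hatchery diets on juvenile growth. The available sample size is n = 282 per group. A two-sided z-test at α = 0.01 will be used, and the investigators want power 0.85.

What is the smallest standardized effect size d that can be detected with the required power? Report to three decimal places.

Required noncentrality: δ = z_{0.005} + z_{0.15} = 2.576 + 1.036 = 3.612.
(Lower-tail contribution to power is negligible for δ > 0.)
δ = d·√(n/2) ⇒ d = δ/√(n/2) = 3.612/√(282/2) = 0.3042.

d ≈ 0.304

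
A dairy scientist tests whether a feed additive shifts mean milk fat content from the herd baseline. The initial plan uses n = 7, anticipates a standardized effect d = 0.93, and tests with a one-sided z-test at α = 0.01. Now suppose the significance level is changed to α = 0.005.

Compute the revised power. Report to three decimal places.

Power ≈ 0.454

δ = d·√n = 0.93 × √7 = 2.4605 (unchanged). New critical value: z_{0.005} = 2.576.
Revised power = P(Z > 2.576 − δ) = Φ(-0.115) = 0.4541.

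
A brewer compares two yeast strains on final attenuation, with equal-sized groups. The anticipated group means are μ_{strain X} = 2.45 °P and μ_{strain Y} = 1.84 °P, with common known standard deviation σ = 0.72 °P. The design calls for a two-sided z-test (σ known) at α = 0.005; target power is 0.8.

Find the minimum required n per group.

Standardized effect: d = |μ_{strain X} − μ_{strain Y}| / σ = |2.45 − 1.84| / 0.72 = 0.8472
For power 0.8 need Φ(δ − z_{0.0025}) = 0.8, so δ = z_{0.0025} + z_{0.20} = 2.807 + 0.842 = 3.649.
(Ignoring the negligible lower-tail rejection probability gives the usual closed-form inversion.)
δ = d·√(n/2) ⇒ n = 2(δ/d)² = 2 × (3.649 / 0.8472)² = 37.09.
Rounding up, n = 38 per group.

n = 38 per group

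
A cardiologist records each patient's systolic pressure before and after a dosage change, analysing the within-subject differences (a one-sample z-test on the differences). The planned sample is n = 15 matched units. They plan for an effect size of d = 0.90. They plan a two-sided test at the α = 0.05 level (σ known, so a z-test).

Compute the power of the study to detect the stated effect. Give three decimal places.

Noncentrality parameter: δ = d·√n = 0.90 × √15 = 3.4857
Two-sided α = 0.05 → critical value z_{0.025} = 1.960.
Power = Φ(δ − 1.960) + Φ(−δ − 1.960) = Φ(1.526) + Φ(-5.446) = 0.9365 + 0.0000 = 0.9365.

Power ≈ 0.936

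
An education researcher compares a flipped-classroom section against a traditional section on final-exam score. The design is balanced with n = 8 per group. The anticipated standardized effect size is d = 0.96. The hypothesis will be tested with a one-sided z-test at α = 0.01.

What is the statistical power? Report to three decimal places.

Noncentrality parameter: δ = d·√(n/2) = 0.96 × √(8/2) = 1.9200
One-sided α = 0.01 → critical value z_{0.01} = 2.326.
Power = P(Z > 2.326 − δ) = Φ(-0.406) = 0.3422.

Power ≈ 0.342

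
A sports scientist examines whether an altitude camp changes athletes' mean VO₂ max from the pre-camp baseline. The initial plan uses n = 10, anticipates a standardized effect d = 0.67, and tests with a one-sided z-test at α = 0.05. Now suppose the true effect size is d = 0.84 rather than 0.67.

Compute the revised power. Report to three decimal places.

With d = 0.84: δ = d·√n = 0.84 × √10 = 2.6563. Critical value z_{0.05} = 1.645.
Revised power = Φ(δ − 1.645) = Φ(1.011) = 0.8441.

Power ≈ 0.844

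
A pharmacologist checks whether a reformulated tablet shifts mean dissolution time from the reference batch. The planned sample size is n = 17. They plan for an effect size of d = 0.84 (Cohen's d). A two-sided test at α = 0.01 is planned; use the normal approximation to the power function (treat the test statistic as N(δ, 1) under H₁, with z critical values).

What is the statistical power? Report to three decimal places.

Noncentrality parameter: λ = d·√n = 0.84 × √17 = 3.4634
Two-sided α = 0.01 → critical value z_{0.005} = 2.576.
Power = Φ(λ − 2.576) + Φ(−λ − 2.576) = Φ(0.888) + Φ(-6.039) = 0.8126 + 0.0000 = 0.8126.

Power ≈ 0.813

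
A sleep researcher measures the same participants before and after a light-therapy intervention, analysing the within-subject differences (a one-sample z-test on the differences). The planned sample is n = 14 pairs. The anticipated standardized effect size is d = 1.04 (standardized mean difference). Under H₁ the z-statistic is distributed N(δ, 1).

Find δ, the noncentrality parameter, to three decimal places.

δ = d·√n = 1.04 × √14 = 3.8913

δ ≈ 3.891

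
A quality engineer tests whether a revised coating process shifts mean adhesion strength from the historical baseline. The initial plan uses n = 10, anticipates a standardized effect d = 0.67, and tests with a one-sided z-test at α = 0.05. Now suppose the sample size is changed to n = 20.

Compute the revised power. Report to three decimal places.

With n = 20: δ = d·√n = 0.67 × √20 = 2.9963. Critical value z_{0.05} = 1.645.
Revised power = P(Z > 1.645 − δ) = Φ(1.351) = 0.9117.

Power ≈ 0.912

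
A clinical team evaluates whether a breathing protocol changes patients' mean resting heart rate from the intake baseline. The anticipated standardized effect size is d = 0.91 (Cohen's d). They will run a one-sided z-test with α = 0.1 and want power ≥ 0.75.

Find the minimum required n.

n = 5

Set Φ(δ − 1.282) = 0.75; then δ − 1.282 = Φ⁻¹(0.75) = 0.674, giving δ = 1.956.
δ = d·√n ⇒ n = (δ/d)² = (1.956 / 0.91)² = 4.62.
Rounding up, n = 5.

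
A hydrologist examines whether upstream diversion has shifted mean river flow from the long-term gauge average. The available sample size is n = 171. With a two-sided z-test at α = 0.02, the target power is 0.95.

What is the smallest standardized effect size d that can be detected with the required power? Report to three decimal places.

Need Φ(δ − 2.326) = 0.95, so δ = 2.326 + 1.645 = 3.971.
(Lower-tail contribution to power is negligible for δ > 0.)
δ = d·√n ⇒ d = δ/√n = 3.971/√171 = 0.3037.

d ≈ 0.304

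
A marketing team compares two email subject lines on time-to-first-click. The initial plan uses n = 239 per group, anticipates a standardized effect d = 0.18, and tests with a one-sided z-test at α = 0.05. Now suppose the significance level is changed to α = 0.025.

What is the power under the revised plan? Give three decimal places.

Power ≈ 0.503

δ = d·√(n/2) = 0.18 × √(239/2) = 1.9677 (unchanged). New critical value: z_{0.025} = 1.960.
Revised power = Φ(δ − 1.960) = Φ(0.008) = 0.5031.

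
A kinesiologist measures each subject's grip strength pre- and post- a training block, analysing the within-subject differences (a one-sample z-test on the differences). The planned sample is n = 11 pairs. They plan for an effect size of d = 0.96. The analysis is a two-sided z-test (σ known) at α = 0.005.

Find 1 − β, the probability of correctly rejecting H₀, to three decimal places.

Power ≈ 0.647

Noncentrality parameter: δ = d·√n = 0.96 × √11 = 3.1840
Two-sided α = 0.005 → critical value z_{0.0025} = 2.807.
Power = Φ(δ − 2.807) + Φ(−δ − 2.807) = Φ(0.377) + Φ(-5.991) = 0.6469 + 0.0000 = 0.6469.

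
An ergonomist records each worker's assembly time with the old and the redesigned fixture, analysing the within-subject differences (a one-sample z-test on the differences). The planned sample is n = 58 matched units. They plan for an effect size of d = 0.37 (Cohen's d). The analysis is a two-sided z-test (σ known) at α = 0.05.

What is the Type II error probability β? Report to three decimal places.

Noncentrality parameter: δ = d·√n = 0.37 × √58 = 2.8178
Two-sided α = 0.05 → critical value z_{0.025} = 1.960.
Power = Φ(δ − 1.960) + Φ(−δ − 1.960) = Φ(0.858) + Φ(-4.778) = 0.8045 + 0.0000 = 0.8045.
Type II error: β = 1 − power = 1 − 0.8045 = 0.1955.

β ≈ 0.195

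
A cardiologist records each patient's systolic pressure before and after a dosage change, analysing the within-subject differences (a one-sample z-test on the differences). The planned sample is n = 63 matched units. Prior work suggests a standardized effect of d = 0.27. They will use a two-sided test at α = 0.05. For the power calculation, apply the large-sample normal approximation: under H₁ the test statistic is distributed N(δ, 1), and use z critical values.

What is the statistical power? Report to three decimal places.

Noncentrality parameter: δ = d·√n = 0.27 × √63 = 2.1431
Two-sided α = 0.05 → critical value z_{0.025} = 1.960.
Power = Φ(δ − 1.960) + Φ(−δ − 1.960) = Φ(0.183) + Φ(-4.103) = 0.5726 + 0.0000 = 0.5727.

Power ≈ 0.573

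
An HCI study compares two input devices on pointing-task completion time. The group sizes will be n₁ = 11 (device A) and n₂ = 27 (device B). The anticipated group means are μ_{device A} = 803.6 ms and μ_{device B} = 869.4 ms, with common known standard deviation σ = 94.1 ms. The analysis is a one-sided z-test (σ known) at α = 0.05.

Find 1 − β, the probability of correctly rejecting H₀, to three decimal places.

Power ≈ 0.622

Standardized effect: d = |μ_{device A} − μ_{device B}| / σ = |803.6 − 869.4| / 94.1 = 0.6993
Noncentrality parameter: δ = d / √(1/n₁ + 1/n₂) = 0.6993 / √(1/11 + 1/27) = 1.9549
Critical value for a one-sided test at α = 0.05: z_α = 1.645.
Power = Φ(δ − 1.645) = Φ(0.310) = 0.6217.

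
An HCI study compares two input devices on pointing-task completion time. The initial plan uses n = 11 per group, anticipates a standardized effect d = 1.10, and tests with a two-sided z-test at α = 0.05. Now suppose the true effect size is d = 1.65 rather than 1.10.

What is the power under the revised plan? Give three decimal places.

Power ≈ 0.972

With d = 1.65: δ = d·√(n/2) = 1.65 × √(11/2) = 3.8696. Critical value z_{0.025} = 1.960.
Revised power = Φ(δ − 1.960) + Φ(−δ − 1.960) = Φ(1.910) + Φ(-5.830) = 0.9719 + 0.0000 = 0.9719.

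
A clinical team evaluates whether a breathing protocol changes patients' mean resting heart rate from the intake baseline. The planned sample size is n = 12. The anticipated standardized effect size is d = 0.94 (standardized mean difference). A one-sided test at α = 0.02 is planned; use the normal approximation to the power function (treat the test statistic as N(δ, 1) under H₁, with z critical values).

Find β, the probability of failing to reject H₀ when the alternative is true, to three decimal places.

β ≈ 0.115

Noncentrality parameter: δ = d·√n = 0.94 × √12 = 3.2563
One-sided α = 0.02 → critical value z_{0.02} = 2.054.
Power = P(Z > 2.054 − δ) = Φ(1.203) = 0.8854.
Type II error: β = 1 − power = 1 − 0.8854 = 0.1146.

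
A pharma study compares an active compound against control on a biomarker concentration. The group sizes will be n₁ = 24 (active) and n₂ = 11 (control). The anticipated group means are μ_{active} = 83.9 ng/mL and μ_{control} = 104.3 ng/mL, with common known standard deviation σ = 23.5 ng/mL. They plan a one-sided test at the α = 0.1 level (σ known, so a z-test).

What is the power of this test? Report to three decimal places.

Standardized effect: d = |μ_{active} − μ_{control}| / σ = |83.9 − 104.3| / 23.5 = 0.8681
Noncentrality parameter: δ = d / √(1/n₁ + 1/n₂) = 0.8681 / √(1/24 + 1/11) = 2.3841
One-sided α = 0.1 → critical value z_{0.1} = 1.282.
Power = P(Z > 1.282 − δ) = Φ(1.103) = 0.8649.

Power ≈ 0.865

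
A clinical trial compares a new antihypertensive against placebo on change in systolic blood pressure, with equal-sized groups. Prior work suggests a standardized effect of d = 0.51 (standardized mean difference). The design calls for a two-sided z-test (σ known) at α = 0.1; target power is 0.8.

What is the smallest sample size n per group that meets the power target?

For power 0.8 need Φ(δ − z_{0.05}) = 0.8, so δ = z_{0.05} + z_{0.20} = 1.645 + 0.842 = 2.486.
(For δ > 0 the lower-tail rejection region contributes negligibly to power, so the one-term inversion is standard.)
δ = d·√(n/2) ⇒ n = 2(δ/d)² = 2 × (2.486 / 0.51)² = 47.54.
Round up to the next whole unit.

n = 48 per group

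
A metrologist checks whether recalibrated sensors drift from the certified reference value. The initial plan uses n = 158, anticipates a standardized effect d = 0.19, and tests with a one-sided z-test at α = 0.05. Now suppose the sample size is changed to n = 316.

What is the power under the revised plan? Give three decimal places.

Power ≈ 0.958

With n = 316: δ = d·√n = 0.19 × √316 = 3.3775. Critical value z_{0.05} = 1.645.
Revised power = P(Z > 1.645 − δ) = Φ(1.733) = 0.9584.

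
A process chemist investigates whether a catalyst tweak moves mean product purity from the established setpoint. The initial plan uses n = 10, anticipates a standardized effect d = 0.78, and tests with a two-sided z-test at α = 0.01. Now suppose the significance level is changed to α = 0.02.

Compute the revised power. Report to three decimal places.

Power ≈ 0.556

δ = d·√n = 0.78 × √10 = 2.4666 (unchanged). New critical value: z_{0.01} = 2.326.
Revised power = Φ(δ − 2.326) + Φ(−δ − 2.326) = Φ(0.140) + Φ(-4.793) = 0.5558 + 0.0000 = 0.5558.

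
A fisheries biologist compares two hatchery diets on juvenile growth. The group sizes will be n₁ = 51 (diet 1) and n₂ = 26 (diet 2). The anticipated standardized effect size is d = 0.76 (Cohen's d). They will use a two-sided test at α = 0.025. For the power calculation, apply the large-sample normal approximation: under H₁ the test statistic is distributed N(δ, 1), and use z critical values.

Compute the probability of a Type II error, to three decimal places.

β ≈ 0.181

Noncentrality parameter: δ = d / √(1/n₁ + 1/n₂) = 0.76 / √(1/51 + 1/26) = 3.1538
Two-sided α = 0.025 → critical value z_{0.0125} = 2.241.
Power = Φ(δ − 2.241) + Φ(−δ − 2.241) = Φ(0.912) + Φ(-5.395) = 0.8192 + 0.0000 = 0.8192.
Type II error: β = 1 − power = 1 − 0.8192 = 0.1808.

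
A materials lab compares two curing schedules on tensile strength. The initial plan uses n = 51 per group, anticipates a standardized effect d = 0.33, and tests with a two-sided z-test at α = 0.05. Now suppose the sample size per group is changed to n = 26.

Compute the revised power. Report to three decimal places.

Power ≈ 0.221

With n = 26 per group: δ = d·√(n/2) = 0.33 × √(26/2) = 1.1898. Critical value z_{0.025} = 1.960.
Revised power = Φ(δ − 1.960) + Φ(−δ − 1.960) = Φ(-0.770) + Φ(-3.150) = 0.2206 + 0.0008 = 0.2214.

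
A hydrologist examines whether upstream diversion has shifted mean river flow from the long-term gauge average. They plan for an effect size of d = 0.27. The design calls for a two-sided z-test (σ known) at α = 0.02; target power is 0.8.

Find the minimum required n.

n = 138

Set Φ(δ − 2.326) = 0.8; then δ − 2.326 = Φ⁻¹(0.8) = 0.842, giving δ = 3.168.
(For δ > 0 the lower-tail rejection region contributes negligibly to power, so the one-term inversion is standard.)
δ = d·√n ⇒ n = (δ/d)² = (3.168 / 0.27)² = 137.67.
Rounding up, n = 138.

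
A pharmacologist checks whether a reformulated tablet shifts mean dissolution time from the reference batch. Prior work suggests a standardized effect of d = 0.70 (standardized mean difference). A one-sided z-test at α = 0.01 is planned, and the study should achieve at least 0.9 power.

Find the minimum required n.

n = 27

For power 0.9 need Φ(δ − z_{0.01}) = 0.9, so δ = z_{0.01} + z_{0.10} = 2.326 + 1.282 = 3.608.
δ = d·√n ⇒ n = (δ/d)² = (3.608 / 0.70)² = 26.57.
Round up to the next whole unit.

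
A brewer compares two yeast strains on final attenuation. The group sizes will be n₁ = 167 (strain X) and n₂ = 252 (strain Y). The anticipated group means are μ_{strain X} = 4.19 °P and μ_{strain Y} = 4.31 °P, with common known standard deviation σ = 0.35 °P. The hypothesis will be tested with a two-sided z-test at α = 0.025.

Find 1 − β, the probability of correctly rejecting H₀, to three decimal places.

Power ≈ 0.884

Standardized effect: d = |μ_{strain X} − μ_{strain Y}| / σ = |4.19 − 4.31| / 0.35 = 0.3429
Noncentrality parameter: δ = d / √(1/n₁ + 1/n₂) = 0.3429 / √(1/167 + 1/252) = 3.4361
Critical value for a two-sided test at α = 0.025: z_{α/2} = 2.241.
Power = Φ(δ − 2.241) + Φ(−δ − 2.241) = Φ(1.195) + Φ(-5.677) = 0.8839 + 0.0000 = 0.8839.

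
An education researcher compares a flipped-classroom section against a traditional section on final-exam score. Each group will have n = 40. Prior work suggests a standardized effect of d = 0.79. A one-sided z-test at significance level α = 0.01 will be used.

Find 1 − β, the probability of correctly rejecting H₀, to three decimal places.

Power ≈ 0.886

Noncentrality parameter: δ = d·√(n/2) = 0.79 × √(40/2) = 3.5330
One-sided α = 0.01 → critical value z_{0.01} = 2.326.
Power = Φ(δ − 2.326) = Φ(1.207) = 0.8862.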